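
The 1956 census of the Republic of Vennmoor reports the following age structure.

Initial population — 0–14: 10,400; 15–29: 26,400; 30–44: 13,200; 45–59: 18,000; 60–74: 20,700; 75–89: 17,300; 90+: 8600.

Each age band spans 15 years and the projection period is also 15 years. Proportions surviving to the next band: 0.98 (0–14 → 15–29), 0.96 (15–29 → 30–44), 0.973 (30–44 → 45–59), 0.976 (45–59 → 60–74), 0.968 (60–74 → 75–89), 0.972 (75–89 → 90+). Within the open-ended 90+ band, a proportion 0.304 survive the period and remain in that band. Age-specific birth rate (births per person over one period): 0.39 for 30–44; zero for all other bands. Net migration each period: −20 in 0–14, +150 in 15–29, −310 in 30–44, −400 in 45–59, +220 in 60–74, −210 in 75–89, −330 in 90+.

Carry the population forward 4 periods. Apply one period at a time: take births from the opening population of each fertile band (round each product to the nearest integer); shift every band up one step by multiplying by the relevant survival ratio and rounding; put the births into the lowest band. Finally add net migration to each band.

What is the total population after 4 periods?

68649

(Groups numbered youngest = 1 to oldest = 7.)
— Period 1 —
Births: 13200 × 0.39 = 5148
Group 2: 10400 × 0.98 = 10192
Group 3: 26400 × 0.96 = 25344
Group 4: 13200 × 0.973 = 12844
Group 5: 18000 × 0.976 = 17568
Group 6: 20700 × 0.968 = 20038
Group 7: 17300 × 0.972 + 8600 × 0.304 = 16816 + 2614 = 19430
Net migration: Group 1 − 20 → 5128; Group 2 + 150 → 10342; Group 3 − 310 → 25034; Group 4 − 400 → 12444; Group 5 + 220 → 17788; Group 6 − 210 → 19828; Group 7 − 330 → 19100
Giving 5128 / 10342 / 25034 / 12444 / 17788 / 19828 / 19100.
— Period 2 —
Births: 25034 × 0.39 = 9763
Group 2: 5128 × 0.98 = 5025
Group 3: 10342 × 0.96 = 9928
Group 4: 25034 × 0.973 = 24358
Group 5: 12444 × 0.976 = 12145
Group 6: 17788 × 0.968 = 17219
Group 7: 19828 × 0.972 + 19100 × 0.304 = 19273 + 5806 = 25079
Net migration: Group 1 − 20 → 9743; Group 2 + 150 → 5175; Group 3 − 310 → 9618; Group 4 − 400 → 23958; Group 5 + 220 → 12365; Group 6 − 210 → 17009; Group 7 − 330 → 24749
Giving 9743 / 5175 / 9618 / 23958 / 12365 / 17009 / 24749.
— Period 3 —
Births: 9618 × 0.39 = 3751
Group 2: 9743 × 0.98 = 9548
Group 3: 5175 × 0.96 = 4968
Group 4: 9618 × 0.973 = 9358
Group 5: 23958 × 0.976 = 23383
Group 6: 12365 × 0.968 = 11969
Group 7: 17009 × 0.972 + 24749 × 0.304 = 16533 + 7524 = 24057
Net migration: Group 1 − 20 → 3731; Group 2 + 150 → 9698; Group 3 − 310 → 4658; Group 4 − 400 → 8958; Group 5 + 220 → 23603; Group 6 − 210 → 11759; Group 7 − 330 → 23727
Giving 3731 / 9698 / 4658 / 8958 / 23603 / 11759 / 23727.
— Period 4 —
Births: 4658 × 0.39 = 1817
Group 2: 3731 × 0.98 = 3656
Group 3: 9698 × 0.96 = 9310
Group 4: 4658 × 0.973 = 4532
Group 5: 8958 × 0.976 = 8743
Group 6: 23603 × 0.968 = 22848
Group 7: 11759 × 0.972 + 23727 × 0.304 = 11430 + 7213 = 18643
Net migration: Group 1 − 20 → 1797; Group 2 + 150 → 3806; Group 3 − 310 → 9000; Group 4 − 400 → 4132; Group 5 + 220 → 8963; Group 6 − 210 → 22638; Group 7 − 330 → 18313
Giving 1797 / 3806 / 9000 / 4132 / 8963 / 22638 / 18313.
Total after period 4: 1797 + 3806 + 9000 + 4132 + 8963 + 22638 + 18313 = 68649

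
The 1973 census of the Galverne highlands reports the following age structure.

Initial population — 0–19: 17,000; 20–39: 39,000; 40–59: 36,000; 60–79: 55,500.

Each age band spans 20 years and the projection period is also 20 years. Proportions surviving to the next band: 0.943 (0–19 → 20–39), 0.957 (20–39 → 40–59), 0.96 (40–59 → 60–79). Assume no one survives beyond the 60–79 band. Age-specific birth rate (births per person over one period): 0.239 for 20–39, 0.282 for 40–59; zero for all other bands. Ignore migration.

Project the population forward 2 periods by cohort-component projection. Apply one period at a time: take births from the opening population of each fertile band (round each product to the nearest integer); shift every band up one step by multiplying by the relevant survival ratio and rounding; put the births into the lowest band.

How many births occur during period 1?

19473

[period 1]
Births: 39000 * 0.239 = 9321, 36000 * 0.282 = 10152 ⇒ total 19473
20–39: 17000 * 0.943 = 16031
40–59: 39000 * 0.957 = 37323
60–79: 36000 * 0.96 = 34560
End of period: [19473, 16031, 37323, 34560]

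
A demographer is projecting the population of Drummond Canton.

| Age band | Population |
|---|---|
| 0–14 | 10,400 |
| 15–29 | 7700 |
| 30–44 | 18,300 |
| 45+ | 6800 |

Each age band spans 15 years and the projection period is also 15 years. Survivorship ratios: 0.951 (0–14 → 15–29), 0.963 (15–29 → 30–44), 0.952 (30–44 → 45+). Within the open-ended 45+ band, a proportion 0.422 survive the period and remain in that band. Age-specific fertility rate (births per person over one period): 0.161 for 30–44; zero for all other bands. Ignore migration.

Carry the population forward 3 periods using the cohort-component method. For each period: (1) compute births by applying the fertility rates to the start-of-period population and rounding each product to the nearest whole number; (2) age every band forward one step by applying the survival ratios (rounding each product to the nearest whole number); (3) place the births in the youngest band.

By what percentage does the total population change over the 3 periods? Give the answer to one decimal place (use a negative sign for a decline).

Numbering the groups 1..4 from youngest to oldest:
Period 1:
Births: 18300 × 0.161 = 2946
Group 2: 10400 × 0.951 = 9890
Group 3: 7700 × 0.963 = 7415
Group 4: 18300 × 0.952 + 6800 × 0.422 = 17422 + 2870 = 20292
→ [2946, 9890, 7415, 20292]
Period 2:
Births: 7415 × 0.161 = 1194
Group 2: 2946 × 0.951 = 2802
Group 3: 9890 × 0.963 = 9524
Group 4: 7415 × 0.952 + 20292 × 0.422 = 7059 + 8563 = 15622
→ [1194, 2802, 9524, 15622]
Period 3:
Births: 9524 × 0.161 = 1533
Group 2: 1194 × 0.951 = 1135
Group 3: 2802 × 0.963 = 2698
Group 4: 9524 × 0.952 + 15622 × 0.422 = 9067 + 6592 = 15659
→ [1533, 1135, 2698, 15659]
Total: 43200 → 21025; change = -22175; percentage change = -51.3%

-51.3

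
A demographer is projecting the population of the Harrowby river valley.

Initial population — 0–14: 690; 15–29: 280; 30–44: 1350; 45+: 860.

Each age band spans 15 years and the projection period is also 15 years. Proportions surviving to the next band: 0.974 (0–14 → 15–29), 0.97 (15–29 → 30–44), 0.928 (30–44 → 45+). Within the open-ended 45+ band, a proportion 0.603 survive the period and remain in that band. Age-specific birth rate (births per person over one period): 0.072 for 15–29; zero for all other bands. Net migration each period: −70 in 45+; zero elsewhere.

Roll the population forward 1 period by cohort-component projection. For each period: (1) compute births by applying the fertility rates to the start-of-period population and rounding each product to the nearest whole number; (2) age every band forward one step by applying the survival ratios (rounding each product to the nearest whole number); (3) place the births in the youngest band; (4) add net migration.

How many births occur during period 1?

— Period 1 —
Births: 280 * 0.072 = 20
15–29: 690 * 0.974 = 672
30–44: 280 * 0.97 = 272
45+: 1350 * 0.928 + 860 * 0.603 = 1253 + 519 = 1772
Net migration: 45+ − 70 → 1702
Giving 20 / 672 / 272 / 1702.

20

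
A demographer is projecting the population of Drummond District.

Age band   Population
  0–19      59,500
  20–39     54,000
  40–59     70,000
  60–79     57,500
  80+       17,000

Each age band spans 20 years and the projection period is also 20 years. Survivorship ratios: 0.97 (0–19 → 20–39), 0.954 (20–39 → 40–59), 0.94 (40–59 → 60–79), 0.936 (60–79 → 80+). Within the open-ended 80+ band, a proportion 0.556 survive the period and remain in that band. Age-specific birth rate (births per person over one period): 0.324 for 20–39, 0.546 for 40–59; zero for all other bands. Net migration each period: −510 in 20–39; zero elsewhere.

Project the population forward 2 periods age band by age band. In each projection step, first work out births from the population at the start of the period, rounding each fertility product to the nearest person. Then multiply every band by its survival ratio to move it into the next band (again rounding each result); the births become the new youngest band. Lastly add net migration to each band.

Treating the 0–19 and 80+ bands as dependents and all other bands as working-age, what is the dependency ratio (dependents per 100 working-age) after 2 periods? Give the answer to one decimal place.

91.6

After projecting period 1:
Births: 54000 × 0.324 = 17496 ; 70000 × 0.546 = 38220 — total 55716
20–39: 59500 × 0.97 = 57715
40–59: 54000 × 0.954 = 51516
60–79: 70000 × 0.94 = 65800
80+: 57500 × 0.936 + 17000 × 0.556 = 53820 + 9452 = 63272
Net migration: 20–39 − 510 → 57205
Giving 55716 / 57205 / 51516 / 65800 / 63272.
After projecting period 2:
Births: 57205 × 0.324 = 18534 ; 51516 × 0.546 = 28128 — total 46662
20–39: 55716 × 0.97 = 54045
40–59: 57205 × 0.954 = 54574
60–79: 51516 × 0.94 = 48425
80+: 65800 × 0.936 + 63272 × 0.556 = 61589 + 35179 = 96768
Net migration: 20–39 − 510 → 53535
Giving 46662 / 53535 / 54574 / 48425 / 96768.
Dependents (band 0–19 + band 80+) = 46662 + 96768 = 143430; working-age = 156534; ratio = 143430/156534 × 100 = 91.6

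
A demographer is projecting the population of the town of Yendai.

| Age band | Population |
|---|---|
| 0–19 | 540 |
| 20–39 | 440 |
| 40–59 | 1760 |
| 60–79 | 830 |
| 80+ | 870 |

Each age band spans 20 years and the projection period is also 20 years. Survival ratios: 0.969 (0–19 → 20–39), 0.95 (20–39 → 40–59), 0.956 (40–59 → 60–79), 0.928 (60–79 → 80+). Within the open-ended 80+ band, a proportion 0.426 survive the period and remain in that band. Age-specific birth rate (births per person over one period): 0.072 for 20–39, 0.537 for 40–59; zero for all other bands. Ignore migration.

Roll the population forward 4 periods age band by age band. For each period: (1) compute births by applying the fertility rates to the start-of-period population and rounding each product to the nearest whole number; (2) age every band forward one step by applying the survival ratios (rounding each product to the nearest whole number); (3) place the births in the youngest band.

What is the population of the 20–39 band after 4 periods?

325

Period 1:
Births: 440 × 0.072 = 32 ; 1760 × 0.537 = 945 — total 977
20–39: 540 × 0.969 = 523
40–59: 440 × 0.95 = 418
60–79: 1760 × 0.956 = 1683
80+: 830 × 0.928 + 870 × 0.426 = 770 + 371 = 1141
→ [977, 523, 418, 1683, 1141]
Period 2:
Births: 523 × 0.072 = 38 ; 418 × 0.537 = 224 — total 262
20–39: 977 × 0.969 = 947
40–59: 523 × 0.95 = 497
60–79: 418 × 0.956 = 400
80+: 1683 × 0.928 + 1141 × 0.426 = 1562 + 486 = 2048
→ [262, 947, 497, 400, 2048]
Period 3:
Births: 947 × 0.072 = 68 ; 497 × 0.537 = 267 — total 335
20–39: 262 × 0.969 = 254
40–59: 947 × 0.95 = 900
60–79: 497 × 0.956 = 475
80+: 400 × 0.928 + 2048 × 0.426 = 371 + 872 = 1243
→ [335, 254, 900, 475, 1243]
Period 4:
Births: 254 × 0.072 = 18 ; 900 × 0.537 = 483 — total 501
20–39: 335 × 0.969 = 325
40–59: 254 × 0.95 = 241
60–79: 900 × 0.956 = 860
80+: 475 × 0.928 + 1243 × 0.426 = 441 + 530 = 971
→ [501, 325, 241, 860, 971]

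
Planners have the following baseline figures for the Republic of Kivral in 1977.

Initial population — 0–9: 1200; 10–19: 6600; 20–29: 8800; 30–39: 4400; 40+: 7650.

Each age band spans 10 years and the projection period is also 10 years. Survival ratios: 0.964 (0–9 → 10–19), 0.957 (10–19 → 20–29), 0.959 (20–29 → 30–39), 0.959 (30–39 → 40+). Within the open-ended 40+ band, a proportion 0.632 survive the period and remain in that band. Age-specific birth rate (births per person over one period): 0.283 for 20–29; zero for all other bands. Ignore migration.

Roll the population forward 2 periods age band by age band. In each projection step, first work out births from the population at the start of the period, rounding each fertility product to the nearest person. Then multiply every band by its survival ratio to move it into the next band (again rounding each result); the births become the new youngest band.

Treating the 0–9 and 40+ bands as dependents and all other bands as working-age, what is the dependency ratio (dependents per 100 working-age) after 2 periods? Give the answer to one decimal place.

163.1

Let band 1 be 0–9 through band 5 = 40+.
[period 1]
Births: 8800 × 0.283 = 2490
Band 2: 1200 × 0.964 = 1157
Band 3: 6600 × 0.957 = 6316
Band 4: 8800 × 0.959 = 8439
Band 5: 4400 × 0.959 + 7650 × 0.632 = 4220 + 4835 = 9055
Giving 2490 / 1157 / 6316 / 8439 / 9055.
[period 2]
Births: 6316 × 0.283 = 1787
Band 2: 2490 × 0.964 = 2400
Band 3: 1157 × 0.957 = 1107
Band 4: 6316 × 0.959 = 6057
Band 5: 8439 × 0.959 + 9055 × 0.632 = 8093 + 5723 = 13816
Giving 1787 / 2400 / 1107 / 6057 / 13816.
Dependents (band 0–9 + band 40+) = 1787 + 13816 = 15603; working-age = 9564; ratio = 15603/9564 × 100 = 163.1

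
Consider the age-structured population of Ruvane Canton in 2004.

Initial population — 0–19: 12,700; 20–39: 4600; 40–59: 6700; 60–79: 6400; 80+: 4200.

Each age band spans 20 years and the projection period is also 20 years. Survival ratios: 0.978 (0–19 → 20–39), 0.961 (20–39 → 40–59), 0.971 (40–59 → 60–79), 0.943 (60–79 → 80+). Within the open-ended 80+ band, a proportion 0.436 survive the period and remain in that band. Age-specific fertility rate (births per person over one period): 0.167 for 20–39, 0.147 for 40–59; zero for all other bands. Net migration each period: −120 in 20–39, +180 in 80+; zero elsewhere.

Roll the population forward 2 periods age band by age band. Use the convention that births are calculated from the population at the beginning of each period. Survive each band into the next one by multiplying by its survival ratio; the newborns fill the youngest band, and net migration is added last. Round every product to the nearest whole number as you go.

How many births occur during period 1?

Let group 1 be 0–19 through group 5 = 80+.
Period 1:
Births: 4600 × 0.167 = 768, 6700 × 0.147 = 985 → 1753
Group 2: 12700 × 0.978 = 12421
Group 3: 4600 × 0.961 = 4421
Group 4: 6700 × 0.971 = 6506
Group 5: 6400 × 0.943 + 4200 × 0.436 = 6035 + 1831 = 7866
Net migration: Group 2 − 120 → 12301; Group 5 + 180 → 8046
Giving 1753 / 12301 / 4421 / 6506 / 8046.

1753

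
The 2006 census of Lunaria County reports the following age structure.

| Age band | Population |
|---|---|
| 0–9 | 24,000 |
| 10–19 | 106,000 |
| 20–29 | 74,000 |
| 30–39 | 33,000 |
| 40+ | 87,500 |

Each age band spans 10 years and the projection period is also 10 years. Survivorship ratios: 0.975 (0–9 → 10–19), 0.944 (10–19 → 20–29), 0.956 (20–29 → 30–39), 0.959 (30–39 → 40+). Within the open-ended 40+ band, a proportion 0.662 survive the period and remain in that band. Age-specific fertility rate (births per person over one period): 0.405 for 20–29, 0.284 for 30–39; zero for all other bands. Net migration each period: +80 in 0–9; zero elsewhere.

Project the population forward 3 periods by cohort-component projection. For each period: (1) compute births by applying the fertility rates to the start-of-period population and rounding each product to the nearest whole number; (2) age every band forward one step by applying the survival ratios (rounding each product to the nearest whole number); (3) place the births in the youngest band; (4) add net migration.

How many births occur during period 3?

After projecting period 1:
Births: 74000 * 0.405 = 29970  |  33000 * 0.284 = 9372 — total 39342
10–19: 24000 * 0.975 = 23400
20–29: 106000 * 0.944 = 100064
30–39: 74000 * 0.956 = 70744
40+: 33000 * 0.959 + 87500 * 0.662 = 31647 + 57925 = 89572
Net migration: 0–9 + 80 → 39422
Giving 39422 / 23400 / 100064 / 70744 / 89572.
After projecting period 2:
Births: 100064 * 0.405 = 40526  |  70744 * 0.284 = 20091 — total 60617
10–19: 39422 * 0.975 = 38436
20–29: 23400 * 0.944 = 22090
30–39: 100064 * 0.956 = 95661
40+: 70744 * 0.959 + 89572 * 0.662 = 67843 + 59297 = 127140
Net migration: 0–9 + 80 → 60697
Giving 60697 / 38436 / 22090 / 95661 / 127140.
After projecting period 3:
Births: 22090 * 0.405 = 8946  |  95661 * 0.284 = 27168 — total 36114
10–19: 60697 * 0.975 = 59180
20–29: 38436 * 0.944 = 36284
30–39: 22090 * 0.956 = 21118
40+: 95661 * 0.959 + 127140 * 0.662 = 91739 + 84167 = 175906
Net migration: 0–9 + 80 → 36194
Giving 36194 / 59180 / 36284 / 21118 / 175906.

36114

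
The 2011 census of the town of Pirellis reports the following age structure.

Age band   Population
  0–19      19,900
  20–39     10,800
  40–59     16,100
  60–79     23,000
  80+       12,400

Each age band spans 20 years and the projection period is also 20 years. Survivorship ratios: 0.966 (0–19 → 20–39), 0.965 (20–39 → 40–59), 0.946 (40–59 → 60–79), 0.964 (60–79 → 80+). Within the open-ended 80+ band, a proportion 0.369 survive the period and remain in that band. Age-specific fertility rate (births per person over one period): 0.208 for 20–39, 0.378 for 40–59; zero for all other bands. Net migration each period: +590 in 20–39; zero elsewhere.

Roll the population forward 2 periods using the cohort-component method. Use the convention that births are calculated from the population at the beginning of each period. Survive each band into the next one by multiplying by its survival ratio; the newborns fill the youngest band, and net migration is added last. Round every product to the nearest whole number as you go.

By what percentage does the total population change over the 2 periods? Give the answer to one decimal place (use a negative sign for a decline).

Let band 1 be 0–19 through band 5 = 80+.
After projecting period 1:
Births: 10800 * 0.208 = 2246, 16100 * 0.378 = 6086 → 8332
Band 2: 19900 * 0.966 = 19223
Band 3: 10800 * 0.965 = 10422
Band 4: 16100 * 0.946 = 15231
Band 5: 23000 * 0.964 + 12400 * 0.369 = 22172 + 4576 = 26748
Net migration: Band 2 + 590 → 19813
Population now: 0–19=8332, 20–39=19813, 40–59=10422, 60–79=15231, 80+=26748
After projecting period 2:
Births: 19813 * 0.208 = 4121, 10422 * 0.378 = 3940 → 8061
Band 2: 8332 * 0.966 = 8049
Band 3: 19813 * 0.965 = 19120
Band 4: 10422 * 0.946 = 9859
Band 5: 15231 * 0.964 + 26748 * 0.369 = 14683 + 9870 = 24553
Net migration: Band 2 + 590 → 8639
Population now: 0–19=8061, 20–39=8639, 40–59=19120, 60–79=9859, 80+=24553
Total: 82200 → 70232; change = -11968; percentage change = -14.6%

-14.6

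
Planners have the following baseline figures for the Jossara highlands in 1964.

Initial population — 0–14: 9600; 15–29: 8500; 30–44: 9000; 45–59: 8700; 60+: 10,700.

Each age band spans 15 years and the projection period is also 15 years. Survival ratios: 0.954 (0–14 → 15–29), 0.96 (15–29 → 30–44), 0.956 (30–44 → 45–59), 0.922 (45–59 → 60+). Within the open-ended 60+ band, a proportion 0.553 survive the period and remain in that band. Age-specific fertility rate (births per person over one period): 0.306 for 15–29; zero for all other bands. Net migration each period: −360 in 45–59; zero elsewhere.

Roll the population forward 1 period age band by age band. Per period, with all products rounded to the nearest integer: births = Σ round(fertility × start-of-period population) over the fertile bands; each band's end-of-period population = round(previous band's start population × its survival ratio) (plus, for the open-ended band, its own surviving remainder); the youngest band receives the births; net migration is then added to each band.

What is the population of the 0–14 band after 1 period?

2601

Let group 1 be 0–14 through group 5 = 60+.
[period 1]
Births: 8500 × 0.306 = 2601
Group 2: 9600 × 0.954 = 9158
Group 3: 8500 × 0.96 = 8160
Group 4: 9000 × 0.956 = 8604
Group 5: 8700 × 0.922 + 10700 × 0.553 = 8021 + 5917 = 13938
Net migration: Group 4 − 360 → 8244
Population now: 0–14=2601, 15–29=9158, 30–44=8160, 45–59=8244, 60+=13938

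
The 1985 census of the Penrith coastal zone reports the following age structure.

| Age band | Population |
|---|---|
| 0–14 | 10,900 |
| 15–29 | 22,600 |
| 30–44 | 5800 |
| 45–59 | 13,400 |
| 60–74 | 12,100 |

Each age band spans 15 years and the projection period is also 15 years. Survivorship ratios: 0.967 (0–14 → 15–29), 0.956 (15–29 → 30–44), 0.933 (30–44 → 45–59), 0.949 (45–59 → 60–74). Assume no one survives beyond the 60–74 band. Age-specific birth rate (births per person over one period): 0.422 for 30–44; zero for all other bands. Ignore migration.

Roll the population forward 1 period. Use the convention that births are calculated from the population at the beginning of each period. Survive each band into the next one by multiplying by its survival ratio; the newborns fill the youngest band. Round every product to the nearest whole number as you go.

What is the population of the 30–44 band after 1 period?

— Period 1 —
Births: 5800 * 0.422 = 2448
15–29: 10900 * 0.967 = 10540
30–44: 22600 * 0.956 = 21606
45–59: 5800 * 0.933 = 5411
60–74: 13400 * 0.949 = 12717
→ [2448, 10540, 21606, 5411, 12717]

21606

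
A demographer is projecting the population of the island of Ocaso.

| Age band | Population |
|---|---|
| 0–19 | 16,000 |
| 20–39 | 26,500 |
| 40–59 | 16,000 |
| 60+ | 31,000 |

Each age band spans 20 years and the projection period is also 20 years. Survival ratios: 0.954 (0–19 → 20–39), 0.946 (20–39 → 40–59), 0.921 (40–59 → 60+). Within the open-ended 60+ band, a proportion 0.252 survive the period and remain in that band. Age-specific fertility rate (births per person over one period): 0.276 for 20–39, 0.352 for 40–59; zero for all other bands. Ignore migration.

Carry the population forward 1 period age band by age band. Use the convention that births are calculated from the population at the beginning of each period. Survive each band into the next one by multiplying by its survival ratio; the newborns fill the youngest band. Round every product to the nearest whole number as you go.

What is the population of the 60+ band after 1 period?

22548

Let group 1 be 0–19 through group 4 = 60+.
— Period 1 —
Births: 26500 × 0.276 = 7314, 16000 × 0.352 = 5632 → 12946
Group 2: 16000 × 0.954 = 15264
Group 3: 26500 × 0.946 = 25069
Group 4: 16000 × 0.921 + 31000 × 0.252 = 14736 + 7812 = 22548
Population now: 0–19=12946, 20–39=15264, 40–59=25069, 60+=22548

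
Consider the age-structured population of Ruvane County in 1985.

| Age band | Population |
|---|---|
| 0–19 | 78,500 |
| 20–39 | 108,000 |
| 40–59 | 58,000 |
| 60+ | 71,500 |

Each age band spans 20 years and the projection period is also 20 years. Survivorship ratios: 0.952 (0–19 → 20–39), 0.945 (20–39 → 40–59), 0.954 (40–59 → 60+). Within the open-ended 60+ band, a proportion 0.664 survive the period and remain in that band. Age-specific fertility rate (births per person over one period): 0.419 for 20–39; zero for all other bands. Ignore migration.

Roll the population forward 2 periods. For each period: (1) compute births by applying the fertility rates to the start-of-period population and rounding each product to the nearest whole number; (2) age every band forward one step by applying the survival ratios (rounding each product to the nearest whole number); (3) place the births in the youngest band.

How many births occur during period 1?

[period 1]
Births: 108000 * 0.419 = 45252
20–39: 78500 * 0.952 = 74732
40–59: 108000 * 0.945 = 102060
60+: 58000 * 0.954 + 71500 * 0.664 = 55332 + 47476 = 102808
End of period: [45252, 74732, 102060, 102808]

45252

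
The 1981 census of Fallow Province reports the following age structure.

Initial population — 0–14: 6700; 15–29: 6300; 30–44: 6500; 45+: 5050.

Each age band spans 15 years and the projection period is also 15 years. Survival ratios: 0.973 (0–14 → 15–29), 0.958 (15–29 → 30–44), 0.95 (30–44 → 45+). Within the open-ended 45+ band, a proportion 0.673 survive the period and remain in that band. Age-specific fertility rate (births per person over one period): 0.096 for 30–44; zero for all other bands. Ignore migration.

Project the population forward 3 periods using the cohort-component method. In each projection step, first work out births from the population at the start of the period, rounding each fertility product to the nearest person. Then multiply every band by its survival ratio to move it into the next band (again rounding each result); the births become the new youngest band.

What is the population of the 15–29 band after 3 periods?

563

After projecting period 1:
Births: 6500 * 0.096 = 624
15–29: 6700 * 0.973 = 6519
30–44: 6300 * 0.958 = 6035
45+: 6500 * 0.95 + 5050 * 0.673 = 6175 + 3399 = 9574
End of period: [624, 6519, 6035, 9574]
After projecting period 2:
Births: 6035 * 0.096 = 579
15–29: 624 * 0.973 = 607
30–44: 6519 * 0.958 = 6245
45+: 6035 * 0.95 + 9574 * 0.673 = 5733 + 6443 = 12176
End of period: [579, 607, 6245, 12176]
After projecting period 3:
Births: 6245 * 0.096 = 600
15–29: 579 * 0.973 = 563
30–44: 607 * 0.958 = 582
45+: 6245 * 0.95 + 12176 * 0.673 = 5933 + 8194 = 14127
End of period: [600, 563, 582, 14127]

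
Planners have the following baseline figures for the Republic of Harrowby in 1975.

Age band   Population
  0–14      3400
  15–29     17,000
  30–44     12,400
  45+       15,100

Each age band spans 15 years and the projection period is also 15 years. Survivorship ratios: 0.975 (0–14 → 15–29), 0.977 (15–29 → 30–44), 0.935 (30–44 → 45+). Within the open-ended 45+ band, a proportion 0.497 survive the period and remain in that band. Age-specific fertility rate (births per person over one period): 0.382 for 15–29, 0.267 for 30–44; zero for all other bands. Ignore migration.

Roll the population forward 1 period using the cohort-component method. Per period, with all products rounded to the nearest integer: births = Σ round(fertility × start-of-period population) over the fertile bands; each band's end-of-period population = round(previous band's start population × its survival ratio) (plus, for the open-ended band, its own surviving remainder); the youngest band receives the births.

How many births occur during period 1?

Period 1.
Births: 17000 × 0.382 = 6494 ; 12400 × 0.267 = 3311 → 9805
15–29: 3400 × 0.975 = 3315
30–44: 17000 × 0.977 = 16609
45+: 12400 × 0.935 + 15100 × 0.497 = 11594 + 7505 = 19099
Population now: 0–14=9805, 15–29=3315, 30–44=16609, 45+=19099

9805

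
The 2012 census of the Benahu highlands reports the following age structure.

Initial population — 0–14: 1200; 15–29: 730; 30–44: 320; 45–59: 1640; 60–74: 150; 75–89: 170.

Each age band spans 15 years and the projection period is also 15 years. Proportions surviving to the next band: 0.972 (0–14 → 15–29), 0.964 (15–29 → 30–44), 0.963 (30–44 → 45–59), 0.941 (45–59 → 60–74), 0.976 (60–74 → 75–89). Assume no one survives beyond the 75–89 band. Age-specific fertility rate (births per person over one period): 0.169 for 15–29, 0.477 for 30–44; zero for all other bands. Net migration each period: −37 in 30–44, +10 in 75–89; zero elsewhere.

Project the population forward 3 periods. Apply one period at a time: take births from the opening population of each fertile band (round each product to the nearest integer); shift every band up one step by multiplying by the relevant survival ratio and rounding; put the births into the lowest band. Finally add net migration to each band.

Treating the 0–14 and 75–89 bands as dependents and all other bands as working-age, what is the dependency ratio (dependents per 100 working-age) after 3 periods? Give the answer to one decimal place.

36.1

Period 1.
Births: 730 × 0.169 = 123, 320 × 0.477 = 153 → 276
15–29: 1200 × 0.972 = 1166
30–44: 730 × 0.964 = 704
45–59: 320 × 0.963 = 308
60–74: 1640 × 0.941 = 1543
75–89: 150 × 0.976 = 146
Net migration: 30–44 − 37 → 667; 75–89 + 10 → 156
→ [276, 1166, 667, 308, 1543, 156]
Period 2.
Births: 1166 × 0.169 = 197, 667 × 0.477 = 318 → 515
15–29: 276 × 0.972 = 268
30–44: 1166 × 0.964 = 1124
45–59: 667 × 0.963 = 642
60–74: 308 × 0.941 = 290
75–89: 1543 × 0.976 = 1506
Net migration: 30–44 − 37 → 1087; 75–89 + 10 → 1516
→ [515, 268, 1087, 642, 290, 1516]
Period 3.
Births: 268 × 0.169 = 45, 1087 × 0.477 = 518 → 563
15–29: 515 × 0.972 = 501
30–44: 268 × 0.964 = 258
45–59: 1087 × 0.963 = 1047
60–74: 642 × 0.941 = 604
75–89: 290 × 0.976 = 283
Net migration: 30–44 − 37 → 221; 75–89 + 10 → 293
→ [563, 501, 221, 1047, 604, 293]
Dependents (band 0–14 + band 75–89) = 563 + 293 = 856; working-age = 2373; ratio = 856/2373 × 100 = 36.1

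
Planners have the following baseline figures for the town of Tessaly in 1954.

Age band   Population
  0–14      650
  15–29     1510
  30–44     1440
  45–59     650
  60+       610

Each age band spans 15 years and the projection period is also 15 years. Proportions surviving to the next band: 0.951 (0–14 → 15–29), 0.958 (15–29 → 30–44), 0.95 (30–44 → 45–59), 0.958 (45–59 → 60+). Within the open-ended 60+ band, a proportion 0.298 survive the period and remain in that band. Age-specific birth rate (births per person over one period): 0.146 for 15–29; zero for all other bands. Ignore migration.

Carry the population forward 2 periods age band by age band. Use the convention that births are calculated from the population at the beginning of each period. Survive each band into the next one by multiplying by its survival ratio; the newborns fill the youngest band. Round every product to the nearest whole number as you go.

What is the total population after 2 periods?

3817

Let band 1 be 0–14 through band 5 = 60+.
Period 1.
Births: 1510 * 0.146 = 220
Band 2: 650 * 0.951 = 618
Band 3: 1510 * 0.958 = 1447
Band 4: 1440 * 0.95 = 1368
Band 5: 650 * 0.958 + 610 * 0.298 = 623 + 182 = 805
End of period: [220, 618, 1447, 1368, 805]
Period 2.
Births: 618 * 0.146 = 90
Band 2: 220 * 0.951 = 209
Band 3: 618 * 0.958 = 592
Band 4: 1447 * 0.95 = 1375
Band 5: 1368 * 0.958 + 805 * 0.298 = 1311 + 240 = 1551
End of period: [90, 209, 592, 1375, 1551]
Total after period 2: 90 + 209 + 592 + 1375 + 1551 = 3817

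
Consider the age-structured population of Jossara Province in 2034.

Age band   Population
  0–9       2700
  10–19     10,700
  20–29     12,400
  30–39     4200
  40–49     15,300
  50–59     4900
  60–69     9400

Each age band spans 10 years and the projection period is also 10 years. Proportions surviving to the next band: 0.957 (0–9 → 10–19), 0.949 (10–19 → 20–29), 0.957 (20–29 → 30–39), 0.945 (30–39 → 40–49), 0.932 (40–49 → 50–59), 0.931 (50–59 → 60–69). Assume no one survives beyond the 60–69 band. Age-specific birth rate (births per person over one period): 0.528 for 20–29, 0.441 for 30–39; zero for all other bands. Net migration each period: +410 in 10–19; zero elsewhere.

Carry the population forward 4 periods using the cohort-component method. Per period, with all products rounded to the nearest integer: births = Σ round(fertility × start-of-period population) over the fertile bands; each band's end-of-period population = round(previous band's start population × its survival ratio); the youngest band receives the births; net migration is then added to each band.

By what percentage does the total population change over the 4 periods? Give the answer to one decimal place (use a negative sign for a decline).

After projecting period 1:
Births: 12400 * 0.528 = 6547 ; 4200 * 0.441 = 1852 ⇒ total 8399
10–19: 2700 * 0.957 = 2584
20–29: 10700 * 0.949 = 10154
30–39: 12400 * 0.957 = 11867
40–49: 4200 * 0.945 = 3969
50–59: 15300 * 0.932 = 14260
60–69: 4900 * 0.931 = 4562
Net migration: 10–19 + 410 → 2994
Giving 8399 / 2994 / 10154 / 11867 / 3969 / 14260 / 4562.
After projecting period 2:
Births: 10154 * 0.528 = 5361 ; 11867 * 0.441 = 5233 ⇒ total 10594
10–19: 8399 * 0.957 = 8038
20–29: 2994 * 0.949 = 2841
30–39: 10154 * 0.957 = 9717
40–49: 11867 * 0.945 = 11214
50–59: 3969 * 0.932 = 3699
60–69: 14260 * 0.931 = 13276
Net migration: 10–19 + 410 → 8448
Giving 10594 / 8448 / 2841 / 9717 / 11214 / 3699 / 13276.
After projecting period 3:
Births: 2841 * 0.528 = 1500 ; 9717 * 0.441 = 4285 ⇒ total 5785
10–19: 10594 * 0.957 = 10138
20–29: 8448 * 0.949 = 8017
30–39: 2841 * 0.957 = 2719
40–49: 9717 * 0.945 = 9183
50–59: 11214 * 0.932 = 10451
60–69: 3699 * 0.931 = 3444
Net migration: 10–19 + 410 → 10548
Giving 5785 / 10548 / 8017 / 2719 / 9183 / 10451 / 3444.
After projecting period 4:
Births: 8017 * 0.528 = 4233 ; 2719 * 0.441 = 1199 ⇒ total 5432
10–19: 5785 * 0.957 = 5536
20–29: 10548 * 0.949 = 10010
30–39: 8017 * 0.957 = 7672
40–49: 2719 * 0.945 = 2569
50–59: 9183 * 0.932 = 8559
60–69: 10451 * 0.931 = 9730
Net migration: 10–19 + 410 → 5946
Giving 5432 / 5946 / 10010 / 7672 / 2569 / 8559 / 9730.
Total: 59600 → 49918; change = -9682; percentage change = -16.2%

-16.2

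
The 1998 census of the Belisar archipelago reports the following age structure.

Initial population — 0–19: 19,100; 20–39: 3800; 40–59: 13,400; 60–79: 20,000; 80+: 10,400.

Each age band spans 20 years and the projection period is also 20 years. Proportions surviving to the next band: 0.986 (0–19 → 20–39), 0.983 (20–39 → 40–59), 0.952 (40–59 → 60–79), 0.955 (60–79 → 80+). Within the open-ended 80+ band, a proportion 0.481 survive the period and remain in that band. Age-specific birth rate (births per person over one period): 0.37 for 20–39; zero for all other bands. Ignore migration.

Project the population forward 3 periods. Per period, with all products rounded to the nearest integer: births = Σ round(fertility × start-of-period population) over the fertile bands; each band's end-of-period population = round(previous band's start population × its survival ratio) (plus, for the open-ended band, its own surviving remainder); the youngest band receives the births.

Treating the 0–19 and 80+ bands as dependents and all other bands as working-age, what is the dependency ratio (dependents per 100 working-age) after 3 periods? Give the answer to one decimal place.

— Period 1 —
Births: 3800 * 0.37 = 1406
20–39: 19100 * 0.986 = 18833
40–59: 3800 * 0.983 = 3735
60–79: 13400 * 0.952 = 12757
80+: 20000 * 0.955 + 10400 * 0.481 = 19100 + 5002 = 24102
End of period: [1406, 18833, 3735, 12757, 24102]
— Period 2 —
Births: 18833 * 0.37 = 6968
20–39: 1406 * 0.986 = 1386
40–59: 18833 * 0.983 = 18513
60–79: 3735 * 0.952 = 3556
80+: 12757 * 0.955 + 24102 * 0.481 = 12183 + 11593 = 23776
End of period: [6968, 1386, 18513, 3556, 23776]
— Period 3 —
Births: 1386 * 0.37 = 513
20–39: 6968 * 0.986 = 6870
40–59: 1386 * 0.983 = 1362
60–79: 18513 * 0.952 = 17624
80+: 3556 * 0.955 + 23776 * 0.481 = 3396 + 11436 = 14832
End of period: [513, 6870, 1362, 17624, 14832]
Dependents (band 0–19 + band 80+) = 513 + 14832 = 15345; working-age = 25856; ratio = 15345/25856 × 100 = 59.3

59.3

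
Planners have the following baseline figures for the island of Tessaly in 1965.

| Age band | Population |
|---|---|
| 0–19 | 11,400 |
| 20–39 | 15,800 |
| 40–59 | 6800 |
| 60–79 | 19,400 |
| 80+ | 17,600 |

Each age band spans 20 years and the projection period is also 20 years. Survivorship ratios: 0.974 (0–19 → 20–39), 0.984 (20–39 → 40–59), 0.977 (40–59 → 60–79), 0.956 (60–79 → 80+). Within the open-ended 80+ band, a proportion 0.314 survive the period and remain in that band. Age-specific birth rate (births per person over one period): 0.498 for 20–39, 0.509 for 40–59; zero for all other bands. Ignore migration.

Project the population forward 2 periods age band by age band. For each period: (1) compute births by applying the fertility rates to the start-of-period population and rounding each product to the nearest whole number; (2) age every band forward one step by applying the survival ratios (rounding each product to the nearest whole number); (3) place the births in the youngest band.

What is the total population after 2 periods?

64503

Period 1.
Births: 15800 * 0.498 = 7868 ; 6800 * 0.509 = 3461 ⇒ total 11329
20–39: 11400 * 0.974 = 11104
40–59: 15800 * 0.984 = 15547
60–79: 6800 * 0.977 = 6644
80+: 19400 * 0.956 + 17600 * 0.314 = 18546 + 5526 = 24072
Population now: 0–19=11329, 20–39=11104, 40–59=15547, 60–79=6644, 80+=24072
Period 2.
Births: 11104 * 0.498 = 5530 ; 15547 * 0.509 = 7913 ⇒ total 13443
20–39: 11329 * 0.974 = 11034
40–59: 11104 * 0.984 = 10926
60–79: 15547 * 0.977 = 15189
80+: 6644 * 0.956 + 24072 * 0.314 = 6352 + 7559 = 13911
Population now: 0–19=13443, 20–39=11034, 40–59=10926, 60–79=15189, 80+=13911
Total after period 2: 13443 + 11034 + 10926 + 15189 + 13911 = 64503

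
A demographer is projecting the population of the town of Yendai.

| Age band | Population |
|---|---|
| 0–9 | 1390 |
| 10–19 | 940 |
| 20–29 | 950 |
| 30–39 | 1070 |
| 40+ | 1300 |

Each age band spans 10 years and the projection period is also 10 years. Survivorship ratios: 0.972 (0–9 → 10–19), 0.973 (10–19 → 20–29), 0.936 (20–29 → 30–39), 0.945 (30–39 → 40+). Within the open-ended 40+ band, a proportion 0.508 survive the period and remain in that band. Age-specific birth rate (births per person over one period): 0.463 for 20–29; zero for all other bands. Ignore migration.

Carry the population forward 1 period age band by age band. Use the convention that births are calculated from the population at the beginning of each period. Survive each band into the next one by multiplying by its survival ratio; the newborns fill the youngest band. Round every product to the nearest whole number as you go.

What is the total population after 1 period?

5266

Let band 1 be 0–9 through band 5 = 40+.
Period 1.
Births: 950 × 0.463 = 440
Band 2: 1390 × 0.972 = 1351
Band 3: 940 × 0.973 = 915
Band 4: 950 × 0.936 = 889
Band 5: 1070 × 0.945 + 1300 × 0.508 = 1011 + 660 = 1671
Population now: 0–9=440, 10–19=1351, 20–29=915, 30–39=889, 40+=1671
Total after period 1: 440 + 1351 + 915 + 889 + 1671 = 5266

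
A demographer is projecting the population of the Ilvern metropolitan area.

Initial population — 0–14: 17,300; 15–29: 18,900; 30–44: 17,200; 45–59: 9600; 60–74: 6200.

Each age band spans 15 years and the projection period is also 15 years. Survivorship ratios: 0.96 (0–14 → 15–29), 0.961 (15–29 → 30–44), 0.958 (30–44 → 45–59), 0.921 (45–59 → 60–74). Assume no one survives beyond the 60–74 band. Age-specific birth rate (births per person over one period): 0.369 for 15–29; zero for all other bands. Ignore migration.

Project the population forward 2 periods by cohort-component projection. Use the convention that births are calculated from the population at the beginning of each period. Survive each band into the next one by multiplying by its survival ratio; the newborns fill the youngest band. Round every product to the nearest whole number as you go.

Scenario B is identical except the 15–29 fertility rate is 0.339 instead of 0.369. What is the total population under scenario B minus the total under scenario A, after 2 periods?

Call the bands 1 to 5, youngest first.
[period 1]
Births: 18900 * 0.369 = 6974
Band 2: 17300 * 0.96 = 16608
Band 3: 18900 * 0.961 = 18163
Band 4: 17200 * 0.958 = 16478
Band 5: 9600 * 0.921 = 8842
End of period: [6974, 16608, 18163, 16478, 8842]
[period 2]
Births: 16608 * 0.369 = 6128
Band 2: 6974 * 0.96 = 6695
Band 3: 16608 * 0.961 = 15960
Band 4: 18163 * 0.958 = 17400
Band 5: 16478 * 0.921 = 15176
End of period: [6128, 6695, 15960, 17400, 15176]
Scenario A total after 2 periods: 61359
Scenario B projection —
[period 1]
Births: 18900 * 0.339 = 6407
Band 2: 17300 * 0.96 = 16608
Band 3: 18900 * 0.961 = 18163
Band 4: 17200 * 0.958 = 16478
Band 5: 9600 * 0.921 = 8842
End of period: [6407, 16608, 18163, 16478, 8842]
[period 2]
Births: 16608 * 0.339 = 5630
Band 2: 6407 * 0.96 = 6151
Band 3: 16608 * 0.961 = 15960
Band 4: 18163 * 0.958 = 17400
Band 5: 16478 * 0.921 = 15176
End of period: [5630, 6151, 15960, 17400, 15176]
Scenario B total after 2 periods: 60317
Difference B − A = 60317 − 61359 = -1042

-1042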